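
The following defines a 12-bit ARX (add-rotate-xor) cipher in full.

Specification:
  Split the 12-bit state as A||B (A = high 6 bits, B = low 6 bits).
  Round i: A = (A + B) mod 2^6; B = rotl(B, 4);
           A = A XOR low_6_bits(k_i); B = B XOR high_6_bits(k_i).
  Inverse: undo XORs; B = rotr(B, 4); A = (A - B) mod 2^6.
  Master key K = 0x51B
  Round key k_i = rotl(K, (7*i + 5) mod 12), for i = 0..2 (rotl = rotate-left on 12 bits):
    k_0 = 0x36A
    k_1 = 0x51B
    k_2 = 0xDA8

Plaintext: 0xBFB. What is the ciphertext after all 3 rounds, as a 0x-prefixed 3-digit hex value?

0xE3C

s_0 = plaintext = 0xBFB
s_1 = Round(s_0, k_0) = 0x033
s_2 = Round(s_1, k_1) = 0xA28
s_3 = Round(s_2, k_2) = 0xE3C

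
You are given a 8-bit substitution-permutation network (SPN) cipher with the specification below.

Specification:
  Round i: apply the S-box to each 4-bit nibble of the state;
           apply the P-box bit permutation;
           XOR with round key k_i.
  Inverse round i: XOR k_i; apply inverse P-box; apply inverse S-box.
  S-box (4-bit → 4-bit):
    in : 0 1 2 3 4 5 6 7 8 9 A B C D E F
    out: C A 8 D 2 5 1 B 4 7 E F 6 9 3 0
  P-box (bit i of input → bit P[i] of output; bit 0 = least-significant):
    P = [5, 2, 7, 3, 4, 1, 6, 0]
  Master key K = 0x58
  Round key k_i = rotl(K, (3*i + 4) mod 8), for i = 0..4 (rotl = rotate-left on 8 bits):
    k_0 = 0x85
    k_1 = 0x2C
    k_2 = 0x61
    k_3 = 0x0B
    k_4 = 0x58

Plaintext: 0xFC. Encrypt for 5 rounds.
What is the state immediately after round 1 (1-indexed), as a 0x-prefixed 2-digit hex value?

s_0 = plaintext = 0xFC
s_1 = Round(s_0, k_0) = 0x01
s_2 = Round(s_1, k_1) = 0x61
s_3 = Round(s_2, k_2) = 0x7D
s_4 = Round(s_3, k_3) = 0x30
s_5 = Round(s_4, k_4) = 0x81

0x01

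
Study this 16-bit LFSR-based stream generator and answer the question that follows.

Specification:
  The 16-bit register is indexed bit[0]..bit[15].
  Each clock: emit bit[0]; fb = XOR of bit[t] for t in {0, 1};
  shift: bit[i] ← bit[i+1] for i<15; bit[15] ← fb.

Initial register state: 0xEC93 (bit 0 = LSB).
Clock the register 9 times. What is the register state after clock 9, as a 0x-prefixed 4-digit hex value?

reg_0 = 0xEC93
clock 1: out=1, reg = 0x7649
clock 2: out=1, reg = 0xBB24
clock 3: out=0, reg = 0x5D92
clock 4: out=0, reg = 0xAEC9
clock 5: out=1, reg = 0xD764
clock 6: out=0, reg = 0x6BB2
clock 7: out=0, reg = 0xB5D9
clock 8: out=1, reg = 0xDAEC
clock 9: out=0, reg = 0x6D76

0x6D76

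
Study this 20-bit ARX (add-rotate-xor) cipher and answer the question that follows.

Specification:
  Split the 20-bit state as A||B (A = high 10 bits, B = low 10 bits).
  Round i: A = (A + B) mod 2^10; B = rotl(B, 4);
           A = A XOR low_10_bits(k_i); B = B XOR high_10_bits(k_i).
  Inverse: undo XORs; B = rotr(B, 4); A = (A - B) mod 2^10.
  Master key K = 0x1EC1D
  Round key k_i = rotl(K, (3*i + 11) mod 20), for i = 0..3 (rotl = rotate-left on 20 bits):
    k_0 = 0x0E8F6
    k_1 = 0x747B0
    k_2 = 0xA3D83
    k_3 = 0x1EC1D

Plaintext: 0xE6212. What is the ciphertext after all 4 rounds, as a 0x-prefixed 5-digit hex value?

0x4C5BC

s_0 = plaintext = 0xE6212
s_1 = Round(s_0, k_0) = 0x57112
s_2 = Round(s_1, k_1) = 0x778F5
s_3 = Round(s_2, k_2) = 0xD41DC
s_4 = Round(s_3, k_3) = 0x4C5BC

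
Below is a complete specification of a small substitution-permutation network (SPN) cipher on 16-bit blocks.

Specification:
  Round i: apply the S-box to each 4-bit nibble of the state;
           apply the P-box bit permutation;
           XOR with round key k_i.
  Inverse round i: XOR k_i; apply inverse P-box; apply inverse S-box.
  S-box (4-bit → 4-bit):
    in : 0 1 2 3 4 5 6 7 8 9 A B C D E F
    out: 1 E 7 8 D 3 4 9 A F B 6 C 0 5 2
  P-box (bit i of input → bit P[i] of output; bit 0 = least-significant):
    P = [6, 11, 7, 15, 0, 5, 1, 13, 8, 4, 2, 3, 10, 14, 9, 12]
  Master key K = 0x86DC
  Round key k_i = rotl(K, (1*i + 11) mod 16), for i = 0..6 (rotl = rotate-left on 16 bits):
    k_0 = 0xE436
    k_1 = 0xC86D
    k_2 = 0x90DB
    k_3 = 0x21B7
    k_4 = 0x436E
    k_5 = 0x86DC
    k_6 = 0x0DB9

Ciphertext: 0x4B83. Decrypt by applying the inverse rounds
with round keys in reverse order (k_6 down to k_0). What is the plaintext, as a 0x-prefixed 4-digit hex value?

s_0 = ciphertext = 0x4B83
s_1 = InvRound(s_0, k_6) = 0x28BD
s_2 = InvRound(s_1, k_5) = 0xEDAA
s_3 = InvRound(s_2, k_4) = 0xE639
s_4 = InvRound(s_3, k_3) = 0x246C
s_5 = InvRound(s_4, k_2) = 0x7B9C
s_6 = InvRound(s_5, k_1) = 0xC5A4
s_7 = InvRound(s_6, k_0) = 0xD5C6

0xD5C6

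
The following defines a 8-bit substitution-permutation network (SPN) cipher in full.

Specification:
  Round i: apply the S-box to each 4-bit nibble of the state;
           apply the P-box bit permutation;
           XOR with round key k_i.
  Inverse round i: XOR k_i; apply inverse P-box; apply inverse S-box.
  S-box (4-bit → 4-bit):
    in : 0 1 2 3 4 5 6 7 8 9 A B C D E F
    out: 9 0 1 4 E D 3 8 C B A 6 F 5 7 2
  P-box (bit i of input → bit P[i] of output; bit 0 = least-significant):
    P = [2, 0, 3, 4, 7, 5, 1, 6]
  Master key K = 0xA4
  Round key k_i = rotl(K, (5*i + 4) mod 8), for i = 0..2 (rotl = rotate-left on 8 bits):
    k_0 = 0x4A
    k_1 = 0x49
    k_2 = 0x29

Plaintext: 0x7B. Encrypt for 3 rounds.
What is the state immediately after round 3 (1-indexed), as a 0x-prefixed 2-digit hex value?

0x6B

s_0 = plaintext = 0x7B
s_1 = Round(s_0, k_0) = 0x03
s_2 = Round(s_1, k_1) = 0x81
s_3 = Round(s_2, k_2) = 0x6B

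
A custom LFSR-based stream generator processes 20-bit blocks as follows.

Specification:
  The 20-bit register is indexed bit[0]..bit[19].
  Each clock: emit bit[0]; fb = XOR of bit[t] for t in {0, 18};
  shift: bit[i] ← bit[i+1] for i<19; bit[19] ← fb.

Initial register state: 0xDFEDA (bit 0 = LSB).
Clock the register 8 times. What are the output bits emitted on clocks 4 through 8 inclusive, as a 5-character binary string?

reg_0 = 0xDFEDA
clock 1: out=0, reg = 0xEFF6D
clock 2: out=1, reg = 0x77FB6
clock 3: out=0, reg = 0xBBFDB
clock 4: out=1, reg = 0xDDFED
clock 5: out=1, reg = 0x6EFF6
clock 6: out=0, reg = 0xB77FB
clock 7: out=1, reg = 0xDBBFD
clock 8: out=1, reg = 0x6DDFE

11011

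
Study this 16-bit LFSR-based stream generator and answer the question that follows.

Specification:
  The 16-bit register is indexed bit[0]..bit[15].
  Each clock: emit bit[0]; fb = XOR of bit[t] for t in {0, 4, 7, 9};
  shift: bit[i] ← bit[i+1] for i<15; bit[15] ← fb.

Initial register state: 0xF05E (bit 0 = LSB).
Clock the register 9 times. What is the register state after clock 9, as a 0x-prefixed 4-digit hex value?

reg_0 = 0xF05E
clock 1: out=0, reg = 0xF82F
clock 2: out=1, reg = 0xFC17
clock 3: out=1, reg = 0x7E0B
clock 4: out=1, reg = 0x3F05
clock 5: out=1, reg = 0x1F82
clock 6: out=0, reg = 0x0FC1
clock 7: out=1, reg = 0x87E0
clock 8: out=0, reg = 0x43F0
clock 9: out=0, reg = 0xA1F8

0xA1F8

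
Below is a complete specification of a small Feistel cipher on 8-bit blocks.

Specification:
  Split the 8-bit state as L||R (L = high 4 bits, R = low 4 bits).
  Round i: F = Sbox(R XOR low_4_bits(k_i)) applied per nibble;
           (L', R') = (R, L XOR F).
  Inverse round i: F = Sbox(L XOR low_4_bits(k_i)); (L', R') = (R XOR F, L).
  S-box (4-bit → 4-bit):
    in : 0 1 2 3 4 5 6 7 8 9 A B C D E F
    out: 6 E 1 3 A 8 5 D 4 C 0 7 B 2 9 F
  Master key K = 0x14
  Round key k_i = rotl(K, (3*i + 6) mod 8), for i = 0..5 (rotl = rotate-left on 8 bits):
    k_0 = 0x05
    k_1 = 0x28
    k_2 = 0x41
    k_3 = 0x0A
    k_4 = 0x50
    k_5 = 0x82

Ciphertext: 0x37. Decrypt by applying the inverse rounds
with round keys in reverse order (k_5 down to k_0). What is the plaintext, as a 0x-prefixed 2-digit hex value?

s_0 = ciphertext = 0x37
s_1 = InvRound(s_0, k_5) = 0x93
s_2 = InvRound(s_1, k_4) = 0xF9
s_3 = InvRound(s_2, k_3) = 0x1F
s_4 = InvRound(s_3, k_2) = 0x91
s_5 = InvRound(s_4, k_1) = 0xF9
s_6 = InvRound(s_5, k_0) = 0x9F

0x9F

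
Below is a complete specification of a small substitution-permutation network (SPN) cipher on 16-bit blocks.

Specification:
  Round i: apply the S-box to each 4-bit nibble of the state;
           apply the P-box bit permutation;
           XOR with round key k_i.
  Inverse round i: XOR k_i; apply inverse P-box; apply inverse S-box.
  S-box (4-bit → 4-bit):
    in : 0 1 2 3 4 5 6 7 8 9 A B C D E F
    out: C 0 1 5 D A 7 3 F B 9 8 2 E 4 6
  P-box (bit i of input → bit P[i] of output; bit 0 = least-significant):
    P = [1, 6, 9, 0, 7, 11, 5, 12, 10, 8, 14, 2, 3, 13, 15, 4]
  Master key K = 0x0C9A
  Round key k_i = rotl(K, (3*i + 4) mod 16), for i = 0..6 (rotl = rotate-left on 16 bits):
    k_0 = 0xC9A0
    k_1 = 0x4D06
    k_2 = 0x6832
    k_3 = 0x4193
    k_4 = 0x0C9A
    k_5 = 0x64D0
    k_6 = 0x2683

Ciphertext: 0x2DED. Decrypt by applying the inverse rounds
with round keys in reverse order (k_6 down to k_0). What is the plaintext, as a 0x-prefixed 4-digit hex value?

s_0 = ciphertext = 0x2DED
s_1 = InvRound(s_0, k_6) = 0x25F6
s_2 = InvRound(s_1, k_5) = 0x1DE2
s_3 = InvRound(s_2, k_4) = 0xAC0C
s_4 = InvRound(s_3, k_3) = 0x887A
s_5 = InvRound(s_4, k_2) = 0x6E1C
s_6 = InvRound(s_5, k_1) = 0x9C13
s_7 = InvRound(s_6, k_0) = 0xB64A

0xB64A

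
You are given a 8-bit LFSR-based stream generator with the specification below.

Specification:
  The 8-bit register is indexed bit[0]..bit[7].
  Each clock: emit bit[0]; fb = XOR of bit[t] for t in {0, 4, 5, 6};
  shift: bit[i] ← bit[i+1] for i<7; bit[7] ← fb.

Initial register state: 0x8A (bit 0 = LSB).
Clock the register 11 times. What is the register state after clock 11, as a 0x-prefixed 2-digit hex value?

0x16

reg_0 = 0x8A
clock 1: out=0, reg = 0x45
clock 2: out=1, reg = 0x22
clock 3: out=0, reg = 0x91
clock 4: out=1, reg = 0x48
clock 5: out=0, reg = 0xA4
clock 6: out=0, reg = 0xD2
clock 7: out=0, reg = 0x69
clock 8: out=1, reg = 0xB4
clock 9: out=0, reg = 0x5A
clock 10: out=0, reg = 0x2D
clock 11: out=1, reg = 0x16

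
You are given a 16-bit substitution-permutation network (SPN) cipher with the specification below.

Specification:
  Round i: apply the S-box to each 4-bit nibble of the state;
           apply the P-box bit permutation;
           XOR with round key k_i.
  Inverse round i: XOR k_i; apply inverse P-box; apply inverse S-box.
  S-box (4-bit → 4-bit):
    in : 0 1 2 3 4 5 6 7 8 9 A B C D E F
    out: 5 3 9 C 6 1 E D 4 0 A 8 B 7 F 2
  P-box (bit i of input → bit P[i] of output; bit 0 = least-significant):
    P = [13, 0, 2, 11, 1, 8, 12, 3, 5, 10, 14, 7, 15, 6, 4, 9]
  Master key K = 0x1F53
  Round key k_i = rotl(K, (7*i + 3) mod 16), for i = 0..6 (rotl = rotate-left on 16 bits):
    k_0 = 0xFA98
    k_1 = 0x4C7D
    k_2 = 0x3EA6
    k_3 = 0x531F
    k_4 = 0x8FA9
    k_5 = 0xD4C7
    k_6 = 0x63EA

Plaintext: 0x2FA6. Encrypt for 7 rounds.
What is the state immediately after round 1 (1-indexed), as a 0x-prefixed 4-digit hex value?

0x7595

s_0 = plaintext = 0x2FA6
s_1 = Round(s_0, k_0) = 0x7595
s_2 = Round(s_1, k_1) = 0xEE4D
s_3 = Round(s_2, k_2) = 0xC953
s_4 = Round(s_3, k_3) = 0xD959
s_5 = Round(s_4, k_4) = 0x0FFB
s_6 = Round(s_5, k_5) = 0x59D7
s_7 = Round(s_6, k_6) = 0xDAEC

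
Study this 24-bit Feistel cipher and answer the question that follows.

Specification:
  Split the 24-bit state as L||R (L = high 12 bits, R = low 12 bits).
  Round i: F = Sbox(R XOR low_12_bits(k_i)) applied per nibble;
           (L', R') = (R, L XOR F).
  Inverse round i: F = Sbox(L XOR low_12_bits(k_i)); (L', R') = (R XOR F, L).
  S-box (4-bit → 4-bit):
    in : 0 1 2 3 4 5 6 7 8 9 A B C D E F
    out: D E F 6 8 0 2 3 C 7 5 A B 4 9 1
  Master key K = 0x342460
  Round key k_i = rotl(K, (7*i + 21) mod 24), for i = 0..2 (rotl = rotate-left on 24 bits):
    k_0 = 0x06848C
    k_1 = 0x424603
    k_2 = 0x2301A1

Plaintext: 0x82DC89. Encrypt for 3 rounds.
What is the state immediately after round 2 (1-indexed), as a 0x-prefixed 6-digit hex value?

s_0 = plaintext = 0x82DC89
s_1 = Round(s_0, k_0) = 0xC894FD
s_2 = Round(s_1, k_1) = 0x4FD390
s_3 = Round(s_2, k_2) = 0x390B93

0x4FD390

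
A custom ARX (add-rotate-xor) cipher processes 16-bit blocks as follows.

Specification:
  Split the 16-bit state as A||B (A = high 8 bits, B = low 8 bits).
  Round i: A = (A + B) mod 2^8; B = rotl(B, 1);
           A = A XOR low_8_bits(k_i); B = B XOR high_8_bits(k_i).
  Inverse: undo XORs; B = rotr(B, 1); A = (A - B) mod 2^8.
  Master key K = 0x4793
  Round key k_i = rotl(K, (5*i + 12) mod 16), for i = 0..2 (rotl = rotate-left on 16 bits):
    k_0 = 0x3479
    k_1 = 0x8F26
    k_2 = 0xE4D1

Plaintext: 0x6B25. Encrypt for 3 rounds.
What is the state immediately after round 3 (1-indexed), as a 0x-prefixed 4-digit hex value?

0x6502

s_0 = plaintext = 0x6B25
s_1 = Round(s_0, k_0) = 0xE97E
s_2 = Round(s_1, k_1) = 0x4173
s_3 = Round(s_2, k_2) = 0x6502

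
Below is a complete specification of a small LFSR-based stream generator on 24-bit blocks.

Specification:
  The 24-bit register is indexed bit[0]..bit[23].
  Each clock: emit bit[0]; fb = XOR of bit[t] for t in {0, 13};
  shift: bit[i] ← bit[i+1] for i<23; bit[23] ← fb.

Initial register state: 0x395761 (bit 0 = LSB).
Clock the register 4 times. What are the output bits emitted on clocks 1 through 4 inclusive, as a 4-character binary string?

reg_0 = 0x395761
clock 1: out=1, reg = 0x9CABB0
clock 2: out=0, reg = 0xCE55D8
clock 3: out=0, reg = 0x672AEC
clock 4: out=0, reg = 0xB39576

1000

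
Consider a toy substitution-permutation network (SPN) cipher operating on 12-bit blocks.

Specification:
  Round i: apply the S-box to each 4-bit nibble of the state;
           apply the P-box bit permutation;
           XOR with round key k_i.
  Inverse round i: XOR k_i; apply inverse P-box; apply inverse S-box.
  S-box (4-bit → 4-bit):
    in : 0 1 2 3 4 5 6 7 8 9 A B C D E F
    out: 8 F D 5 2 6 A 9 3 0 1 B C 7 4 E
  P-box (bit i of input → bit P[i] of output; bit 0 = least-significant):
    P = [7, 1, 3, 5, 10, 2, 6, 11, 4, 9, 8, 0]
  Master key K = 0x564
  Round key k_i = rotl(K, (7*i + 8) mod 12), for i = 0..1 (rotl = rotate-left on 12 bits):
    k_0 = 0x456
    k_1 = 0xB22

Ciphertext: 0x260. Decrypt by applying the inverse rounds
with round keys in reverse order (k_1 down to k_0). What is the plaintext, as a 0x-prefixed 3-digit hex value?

0x808

s_0 = ciphertext = 0x260
s_1 = InvRound(s_0, k_1) = 0xEC4
s_2 = InvRound(s_1, k_0) = 0x808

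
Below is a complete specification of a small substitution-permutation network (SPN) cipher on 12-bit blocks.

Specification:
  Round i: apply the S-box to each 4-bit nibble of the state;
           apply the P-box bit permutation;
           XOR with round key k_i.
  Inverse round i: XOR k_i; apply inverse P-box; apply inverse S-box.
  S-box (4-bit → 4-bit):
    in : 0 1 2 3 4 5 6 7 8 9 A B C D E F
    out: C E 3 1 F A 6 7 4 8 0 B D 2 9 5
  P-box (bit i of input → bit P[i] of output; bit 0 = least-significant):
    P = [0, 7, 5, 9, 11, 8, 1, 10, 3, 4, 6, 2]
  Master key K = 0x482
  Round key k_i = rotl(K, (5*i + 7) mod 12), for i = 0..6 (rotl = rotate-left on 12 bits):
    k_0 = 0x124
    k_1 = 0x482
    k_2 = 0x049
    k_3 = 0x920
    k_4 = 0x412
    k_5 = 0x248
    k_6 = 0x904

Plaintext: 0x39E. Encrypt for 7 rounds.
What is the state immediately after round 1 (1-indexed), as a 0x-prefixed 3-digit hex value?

s_0 = plaintext = 0x39E
s_1 = Round(s_0, k_0) = 0x72D
s_2 = Round(s_1, k_1) = 0xD5A
s_3 = Round(s_2, k_2) = 0x559
s_4 = Round(s_3, k_3) = 0xE34
s_5 = Round(s_4, k_4) = 0xEBF
s_6 = Round(s_5, k_5) = 0xF65
s_7 = Round(s_6, k_6) = 0xACE

0x72D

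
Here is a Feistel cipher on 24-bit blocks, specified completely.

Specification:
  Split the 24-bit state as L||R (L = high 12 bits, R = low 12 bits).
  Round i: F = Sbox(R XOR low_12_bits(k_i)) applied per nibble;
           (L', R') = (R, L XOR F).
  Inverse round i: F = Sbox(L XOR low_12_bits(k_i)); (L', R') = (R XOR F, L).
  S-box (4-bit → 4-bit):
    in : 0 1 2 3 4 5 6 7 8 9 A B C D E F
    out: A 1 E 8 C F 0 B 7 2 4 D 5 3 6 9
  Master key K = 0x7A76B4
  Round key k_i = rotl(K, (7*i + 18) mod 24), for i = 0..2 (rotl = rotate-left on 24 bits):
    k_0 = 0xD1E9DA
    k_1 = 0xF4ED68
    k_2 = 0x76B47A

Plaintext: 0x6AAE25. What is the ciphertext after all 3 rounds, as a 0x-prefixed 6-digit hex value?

0x4D877D

s_0 = plaintext = 0x6AAE25
s_1 = Round(s_0, k_0) = 0xE25D33
s_2 = Round(s_1, k_1) = 0xD334D8
s_3 = Round(s_2, k_2) = 0x4D877D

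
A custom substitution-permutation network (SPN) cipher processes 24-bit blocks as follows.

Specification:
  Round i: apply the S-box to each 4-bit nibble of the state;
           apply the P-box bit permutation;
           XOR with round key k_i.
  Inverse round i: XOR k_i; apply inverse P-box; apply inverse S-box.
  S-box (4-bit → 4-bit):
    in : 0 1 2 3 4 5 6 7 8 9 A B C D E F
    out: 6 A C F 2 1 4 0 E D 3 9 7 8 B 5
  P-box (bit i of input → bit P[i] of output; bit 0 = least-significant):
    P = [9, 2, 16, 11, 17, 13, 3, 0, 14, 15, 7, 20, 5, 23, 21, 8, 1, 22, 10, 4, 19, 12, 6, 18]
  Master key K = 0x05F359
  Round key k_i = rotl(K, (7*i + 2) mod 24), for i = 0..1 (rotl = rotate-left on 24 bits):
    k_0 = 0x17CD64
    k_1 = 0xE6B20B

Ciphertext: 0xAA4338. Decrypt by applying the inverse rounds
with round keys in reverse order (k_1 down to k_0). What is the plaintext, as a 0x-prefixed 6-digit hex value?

s_0 = ciphertext = 0xAA4338
s_1 = InvRound(s_0, k_1) = 0xEEBA17
s_2 = InvRound(s_1, k_0) = 0xC33B1F

0xC33B1F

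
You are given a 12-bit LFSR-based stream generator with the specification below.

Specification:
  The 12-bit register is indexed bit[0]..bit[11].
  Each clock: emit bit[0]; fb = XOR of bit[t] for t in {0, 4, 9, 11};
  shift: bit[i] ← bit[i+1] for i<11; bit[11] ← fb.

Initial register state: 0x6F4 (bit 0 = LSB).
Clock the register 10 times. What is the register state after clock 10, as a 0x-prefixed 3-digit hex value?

reg_0 = 0x6F4
clock 1: out=0, reg = 0x37A
clock 2: out=0, reg = 0x1BD
clock 3: out=1, reg = 0x0DE
clock 4: out=0, reg = 0x86F
clock 5: out=1, reg = 0x437
clock 6: out=1, reg = 0x21B
clock 7: out=1, reg = 0x90D
clock 8: out=1, reg = 0x486
clock 9: out=0, reg = 0x243
clock 10: out=1, reg = 0x121

0x121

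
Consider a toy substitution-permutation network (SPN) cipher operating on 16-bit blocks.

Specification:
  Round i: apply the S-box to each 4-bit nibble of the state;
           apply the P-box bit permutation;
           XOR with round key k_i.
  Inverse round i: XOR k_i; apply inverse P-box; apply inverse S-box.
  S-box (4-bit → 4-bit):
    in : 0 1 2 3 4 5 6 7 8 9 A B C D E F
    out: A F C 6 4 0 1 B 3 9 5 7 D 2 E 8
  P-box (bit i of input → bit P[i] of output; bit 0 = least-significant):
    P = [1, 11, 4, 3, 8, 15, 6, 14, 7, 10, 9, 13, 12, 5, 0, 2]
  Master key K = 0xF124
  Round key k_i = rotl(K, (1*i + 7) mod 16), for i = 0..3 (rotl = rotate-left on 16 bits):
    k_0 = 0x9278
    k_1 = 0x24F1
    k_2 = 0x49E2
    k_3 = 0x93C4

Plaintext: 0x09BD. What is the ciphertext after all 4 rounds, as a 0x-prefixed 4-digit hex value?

0x3A8C

s_0 = plaintext = 0x09BD
s_1 = Round(s_0, k_0) = 0x3B9C
s_2 = Round(s_1, k_1) = 0x634A
s_3 = Round(s_2, k_2) = 0x5FB0
s_4 = Round(s_3, k_3) = 0x3A8C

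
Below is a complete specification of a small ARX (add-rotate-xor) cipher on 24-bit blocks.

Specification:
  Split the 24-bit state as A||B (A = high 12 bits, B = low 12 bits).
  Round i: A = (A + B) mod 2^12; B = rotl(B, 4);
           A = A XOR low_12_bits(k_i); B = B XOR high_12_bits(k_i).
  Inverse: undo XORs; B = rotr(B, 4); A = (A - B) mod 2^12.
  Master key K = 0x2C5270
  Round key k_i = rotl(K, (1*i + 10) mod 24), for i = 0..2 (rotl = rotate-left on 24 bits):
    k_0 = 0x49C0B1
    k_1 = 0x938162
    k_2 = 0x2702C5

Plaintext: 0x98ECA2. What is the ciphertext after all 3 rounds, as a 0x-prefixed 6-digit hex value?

s_0 = plaintext = 0x98ECA2
s_1 = Round(s_0, k_0) = 0x681EB0
s_2 = Round(s_1, k_1) = 0x453236
s_3 = Round(s_2, k_2) = 0x44C112

0x44C112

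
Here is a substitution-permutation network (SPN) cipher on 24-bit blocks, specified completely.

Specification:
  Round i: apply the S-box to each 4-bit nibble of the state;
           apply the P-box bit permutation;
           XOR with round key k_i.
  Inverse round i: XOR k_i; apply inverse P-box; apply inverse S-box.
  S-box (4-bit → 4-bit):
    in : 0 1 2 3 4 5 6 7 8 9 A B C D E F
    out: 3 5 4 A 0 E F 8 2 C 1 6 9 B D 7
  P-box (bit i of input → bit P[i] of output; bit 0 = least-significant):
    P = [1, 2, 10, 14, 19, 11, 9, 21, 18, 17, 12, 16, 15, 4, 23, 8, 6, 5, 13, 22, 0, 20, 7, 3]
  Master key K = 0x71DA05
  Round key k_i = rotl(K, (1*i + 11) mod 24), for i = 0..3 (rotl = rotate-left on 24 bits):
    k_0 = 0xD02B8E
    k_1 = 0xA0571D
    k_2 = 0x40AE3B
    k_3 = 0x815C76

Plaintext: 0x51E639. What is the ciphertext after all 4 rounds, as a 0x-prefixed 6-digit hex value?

0x094C85

s_0 = plaintext = 0x51E639
s_1 = Round(s_0, k_0) = 0x67D646
s_2 = Round(s_1, k_1) = 0xF78282
s_3 = Round(s_2, k_2) = 0x10B2AA
s_4 = Round(s_3, k_3) = 0x094C85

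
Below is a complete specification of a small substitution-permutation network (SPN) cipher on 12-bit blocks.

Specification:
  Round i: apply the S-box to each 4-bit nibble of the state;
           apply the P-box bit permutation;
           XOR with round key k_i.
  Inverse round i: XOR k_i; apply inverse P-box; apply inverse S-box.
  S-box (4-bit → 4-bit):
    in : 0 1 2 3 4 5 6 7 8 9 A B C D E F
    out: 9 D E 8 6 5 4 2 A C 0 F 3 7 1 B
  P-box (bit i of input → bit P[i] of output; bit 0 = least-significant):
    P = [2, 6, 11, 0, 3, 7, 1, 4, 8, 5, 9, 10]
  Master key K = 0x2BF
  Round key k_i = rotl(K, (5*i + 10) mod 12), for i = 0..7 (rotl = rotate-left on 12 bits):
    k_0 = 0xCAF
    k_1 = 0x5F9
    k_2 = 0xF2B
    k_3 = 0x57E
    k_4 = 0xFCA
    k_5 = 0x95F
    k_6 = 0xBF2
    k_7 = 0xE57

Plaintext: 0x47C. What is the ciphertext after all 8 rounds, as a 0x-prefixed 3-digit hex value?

0x5C3

s_0 = plaintext = 0x47C
s_1 = Round(s_0, k_0) = 0xE4B
s_2 = Round(s_1, k_1) = 0xC3E
s_3 = Round(s_2, k_2) = 0xE1F
s_4 = Round(s_3, k_3) = 0x421
s_5 = Round(s_4, k_4) = 0x57D
s_6 = Round(s_5, k_5) = 0x29B
s_7 = Round(s_6, k_6) = 0x585
s_8 = Round(s_7, k_7) = 0x5C3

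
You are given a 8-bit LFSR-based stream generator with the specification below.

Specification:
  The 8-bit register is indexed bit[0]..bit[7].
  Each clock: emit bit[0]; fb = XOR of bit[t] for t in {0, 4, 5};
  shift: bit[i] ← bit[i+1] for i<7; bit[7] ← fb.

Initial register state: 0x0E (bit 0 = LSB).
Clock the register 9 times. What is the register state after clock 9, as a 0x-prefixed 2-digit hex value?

reg_0 = 0x0E
clock 1: out=0, reg = 0x07
clock 2: out=1, reg = 0x83
clock 3: out=1, reg = 0xC1
clock 4: out=1, reg = 0xE0
clock 5: out=0, reg = 0xF0
clock 6: out=0, reg = 0x78
clock 7: out=0, reg = 0x3C
clock 8: out=0, reg = 0x1E
clock 9: out=0, reg = 0x8F

0x8F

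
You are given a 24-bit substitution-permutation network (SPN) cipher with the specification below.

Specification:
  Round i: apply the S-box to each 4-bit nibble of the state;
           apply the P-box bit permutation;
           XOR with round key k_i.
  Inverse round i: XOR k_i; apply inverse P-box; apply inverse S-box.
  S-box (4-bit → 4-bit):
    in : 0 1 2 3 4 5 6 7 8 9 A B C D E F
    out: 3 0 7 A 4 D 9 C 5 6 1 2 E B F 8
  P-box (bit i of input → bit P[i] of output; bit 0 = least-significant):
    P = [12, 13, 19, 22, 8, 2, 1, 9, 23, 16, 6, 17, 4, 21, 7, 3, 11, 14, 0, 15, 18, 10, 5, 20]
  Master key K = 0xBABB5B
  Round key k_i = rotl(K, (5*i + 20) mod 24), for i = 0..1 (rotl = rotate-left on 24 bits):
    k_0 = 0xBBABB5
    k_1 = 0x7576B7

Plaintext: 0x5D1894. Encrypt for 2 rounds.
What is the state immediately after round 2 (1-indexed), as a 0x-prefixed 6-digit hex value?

0x32D18A

s_0 = plaintext = 0x5D1894
s_1 = Round(s_0, k_0) = 0x2763D3
s_2 = Round(s_1, k_1) = 0x32D18A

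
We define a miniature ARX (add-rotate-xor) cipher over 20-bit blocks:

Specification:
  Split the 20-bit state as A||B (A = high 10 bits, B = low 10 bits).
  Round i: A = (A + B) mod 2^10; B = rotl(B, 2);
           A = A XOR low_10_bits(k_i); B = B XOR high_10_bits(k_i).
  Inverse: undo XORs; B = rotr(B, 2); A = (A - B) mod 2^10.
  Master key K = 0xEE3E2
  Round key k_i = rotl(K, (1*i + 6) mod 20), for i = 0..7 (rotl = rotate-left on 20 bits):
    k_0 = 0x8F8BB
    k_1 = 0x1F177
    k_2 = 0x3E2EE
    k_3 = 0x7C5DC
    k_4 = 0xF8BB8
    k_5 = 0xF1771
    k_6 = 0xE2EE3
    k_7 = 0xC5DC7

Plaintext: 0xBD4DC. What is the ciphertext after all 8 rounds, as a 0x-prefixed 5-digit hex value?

0xC0948

s_0 = plaintext = 0xBD4DC
s_1 = Round(s_0, k_0) = 0xDA94E
s_2 = Round(s_1, k_1) = 0x73D45
s_3 = Round(s_2, k_2) = 0x7E9ED
s_4 = Round(s_3, k_3) = 0x8EE44
s_5 = Round(s_4, k_4) = 0xF1EF0
s_6 = Round(s_5, k_5) = 0x71807
s_7 = Round(s_6, k_6) = 0xCBB97
s_8 = Round(s_7, k_7) = 0xC0948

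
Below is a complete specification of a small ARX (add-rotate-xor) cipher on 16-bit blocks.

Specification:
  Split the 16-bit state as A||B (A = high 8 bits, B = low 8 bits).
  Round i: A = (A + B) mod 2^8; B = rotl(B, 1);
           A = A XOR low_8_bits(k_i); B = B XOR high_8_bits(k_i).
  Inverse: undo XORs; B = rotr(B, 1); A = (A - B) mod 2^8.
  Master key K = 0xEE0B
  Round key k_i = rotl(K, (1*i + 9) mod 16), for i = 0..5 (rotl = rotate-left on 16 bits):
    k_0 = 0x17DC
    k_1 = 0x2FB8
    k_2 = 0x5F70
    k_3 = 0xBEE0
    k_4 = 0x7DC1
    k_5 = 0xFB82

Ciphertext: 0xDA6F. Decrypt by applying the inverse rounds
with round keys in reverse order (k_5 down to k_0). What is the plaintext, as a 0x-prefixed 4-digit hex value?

s_0 = ciphertext = 0xDA6F
s_1 = InvRound(s_0, k_5) = 0x0E4A
s_2 = InvRound(s_1, k_4) = 0x349B
s_3 = InvRound(s_2, k_3) = 0x4292
s_4 = InvRound(s_3, k_2) = 0x4CE6
s_5 = InvRound(s_4, k_1) = 0x10E4
s_6 = InvRound(s_5, k_0) = 0xD3F9

0xD3F9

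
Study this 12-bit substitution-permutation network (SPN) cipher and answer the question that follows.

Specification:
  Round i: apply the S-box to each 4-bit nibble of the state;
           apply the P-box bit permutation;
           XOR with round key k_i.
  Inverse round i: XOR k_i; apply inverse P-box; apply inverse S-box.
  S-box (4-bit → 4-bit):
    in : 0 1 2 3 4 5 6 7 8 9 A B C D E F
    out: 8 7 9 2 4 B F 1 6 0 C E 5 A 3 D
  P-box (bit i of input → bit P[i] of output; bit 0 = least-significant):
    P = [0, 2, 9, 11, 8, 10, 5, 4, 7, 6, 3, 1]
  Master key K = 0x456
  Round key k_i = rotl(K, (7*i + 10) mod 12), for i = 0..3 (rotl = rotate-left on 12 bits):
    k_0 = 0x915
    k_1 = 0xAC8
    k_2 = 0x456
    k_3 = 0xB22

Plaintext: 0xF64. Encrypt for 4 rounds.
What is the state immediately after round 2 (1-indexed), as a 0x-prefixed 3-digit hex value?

s_0 = plaintext = 0xF64
s_1 = Round(s_0, k_0) = 0xEAF
s_2 = Round(s_1, k_1) = 0x039
s_3 = Round(s_2, k_2) = 0x054
s_4 = Round(s_3, k_3) = 0xC30

0x039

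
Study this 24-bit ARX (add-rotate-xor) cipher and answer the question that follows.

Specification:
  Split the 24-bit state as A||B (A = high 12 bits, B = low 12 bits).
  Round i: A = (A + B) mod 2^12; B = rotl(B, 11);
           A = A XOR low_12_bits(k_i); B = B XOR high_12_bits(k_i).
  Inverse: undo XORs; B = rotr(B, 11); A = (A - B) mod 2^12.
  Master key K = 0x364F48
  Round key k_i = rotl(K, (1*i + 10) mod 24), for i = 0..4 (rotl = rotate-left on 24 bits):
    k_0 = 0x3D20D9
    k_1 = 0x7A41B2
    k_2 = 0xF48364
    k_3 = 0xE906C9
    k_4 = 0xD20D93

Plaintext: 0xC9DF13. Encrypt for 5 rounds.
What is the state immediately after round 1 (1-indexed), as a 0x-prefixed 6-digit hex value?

s_0 = plaintext = 0xC9DF13
s_1 = Round(s_0, k_0) = 0xB69C5B
s_2 = Round(s_1, k_1) = 0x676989
s_3 = Round(s_2, k_2) = 0xC9B38C
s_4 = Round(s_3, k_3) = 0x6EEF56
s_5 = Round(s_4, k_4) = 0xBD7A8B

0xB69C5B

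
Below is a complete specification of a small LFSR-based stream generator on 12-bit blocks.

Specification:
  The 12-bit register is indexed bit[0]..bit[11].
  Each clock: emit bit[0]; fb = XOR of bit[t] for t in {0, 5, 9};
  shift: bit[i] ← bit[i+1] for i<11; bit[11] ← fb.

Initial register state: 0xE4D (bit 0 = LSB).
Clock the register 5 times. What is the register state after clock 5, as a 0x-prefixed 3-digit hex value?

reg_0 = 0xE4D
clock 1: out=1, reg = 0x726
clock 2: out=0, reg = 0x393
clock 3: out=1, reg = 0x1C9
clock 4: out=1, reg = 0x8E4
clock 5: out=0, reg = 0xC72

0xC72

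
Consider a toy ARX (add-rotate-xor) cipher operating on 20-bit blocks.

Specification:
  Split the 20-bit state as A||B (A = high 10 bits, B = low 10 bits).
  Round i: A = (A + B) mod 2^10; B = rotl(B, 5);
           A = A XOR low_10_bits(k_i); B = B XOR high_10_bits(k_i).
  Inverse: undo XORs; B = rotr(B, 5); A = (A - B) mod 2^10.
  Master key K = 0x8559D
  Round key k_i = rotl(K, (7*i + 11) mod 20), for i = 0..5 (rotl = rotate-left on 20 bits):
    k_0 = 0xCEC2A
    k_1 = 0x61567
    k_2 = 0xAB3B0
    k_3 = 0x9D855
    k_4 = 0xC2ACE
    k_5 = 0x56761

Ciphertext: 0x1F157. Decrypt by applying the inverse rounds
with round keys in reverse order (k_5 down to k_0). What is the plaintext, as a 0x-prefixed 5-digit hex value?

0xFD449

s_0 = ciphertext = 0x1F157
s_1 = InvRound(s_0, k_5) = 0x575C0
s_2 = InvRound(s_1, k_4) = 0x8F556
s_3 = InvRound(s_2, k_3) = 0x93C19
s_4 = InvRound(s_3, k_2) = 0xD2AB5
s_5 = InvRound(s_4, k_1) = 0x05219
s_6 = InvRound(s_5, k_0) = 0xFD449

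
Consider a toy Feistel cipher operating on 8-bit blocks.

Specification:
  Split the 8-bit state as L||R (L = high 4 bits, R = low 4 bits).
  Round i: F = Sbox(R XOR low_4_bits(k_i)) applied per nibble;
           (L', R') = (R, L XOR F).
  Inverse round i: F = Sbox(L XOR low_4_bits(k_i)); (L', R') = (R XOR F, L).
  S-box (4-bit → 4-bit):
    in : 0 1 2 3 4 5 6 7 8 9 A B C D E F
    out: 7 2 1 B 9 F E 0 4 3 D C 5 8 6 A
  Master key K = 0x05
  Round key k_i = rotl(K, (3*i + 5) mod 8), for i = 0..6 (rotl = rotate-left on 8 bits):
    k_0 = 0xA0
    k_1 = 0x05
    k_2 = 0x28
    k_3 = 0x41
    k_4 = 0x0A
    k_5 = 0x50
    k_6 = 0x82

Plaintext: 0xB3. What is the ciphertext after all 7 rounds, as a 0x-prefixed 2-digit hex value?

s_0 = plaintext = 0xB3
s_1 = Round(s_0, k_0) = 0x30
s_2 = Round(s_1, k_1) = 0x0C
s_3 = Round(s_2, k_2) = 0xC9
s_4 = Round(s_3, k_3) = 0x98
s_5 = Round(s_4, k_4) = 0x88
s_6 = Round(s_5, k_5) = 0x8C
s_7 = Round(s_6, k_6) = 0xCE

0xCE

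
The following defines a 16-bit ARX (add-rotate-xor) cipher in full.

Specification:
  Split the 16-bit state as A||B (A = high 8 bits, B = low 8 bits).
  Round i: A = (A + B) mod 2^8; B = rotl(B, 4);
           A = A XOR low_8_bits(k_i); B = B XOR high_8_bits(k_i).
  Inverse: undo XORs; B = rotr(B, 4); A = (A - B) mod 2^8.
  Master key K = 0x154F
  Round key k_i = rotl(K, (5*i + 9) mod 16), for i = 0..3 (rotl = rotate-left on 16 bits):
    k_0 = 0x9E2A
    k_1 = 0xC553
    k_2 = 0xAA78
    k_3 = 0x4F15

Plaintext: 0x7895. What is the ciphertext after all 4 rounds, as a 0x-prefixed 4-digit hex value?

s_0 = plaintext = 0x7895
s_1 = Round(s_0, k_0) = 0x27C7
s_2 = Round(s_1, k_1) = 0xBDB9
s_3 = Round(s_2, k_2) = 0x0E31
s_4 = Round(s_3, k_3) = 0x2A5C

0x2A5C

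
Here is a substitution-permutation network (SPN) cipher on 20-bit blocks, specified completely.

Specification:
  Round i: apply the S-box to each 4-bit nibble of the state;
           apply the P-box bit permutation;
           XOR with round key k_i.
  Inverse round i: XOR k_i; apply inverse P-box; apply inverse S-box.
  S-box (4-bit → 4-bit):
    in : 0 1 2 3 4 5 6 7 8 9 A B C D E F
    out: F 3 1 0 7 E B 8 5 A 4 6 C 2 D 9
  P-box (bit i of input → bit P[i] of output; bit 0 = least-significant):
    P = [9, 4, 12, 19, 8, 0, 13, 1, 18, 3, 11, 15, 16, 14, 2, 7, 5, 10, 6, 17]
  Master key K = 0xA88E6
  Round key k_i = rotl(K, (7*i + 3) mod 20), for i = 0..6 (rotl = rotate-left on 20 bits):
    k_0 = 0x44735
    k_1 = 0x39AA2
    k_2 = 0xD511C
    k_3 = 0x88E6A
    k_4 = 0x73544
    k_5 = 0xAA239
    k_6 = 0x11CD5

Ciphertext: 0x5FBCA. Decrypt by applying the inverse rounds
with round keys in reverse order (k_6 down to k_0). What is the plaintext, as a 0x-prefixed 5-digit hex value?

s_0 = ciphertext = 0x5FBCA
s_1 = InvRound(s_0, k_6) = 0xDB601
s_2 = InvRound(s_1, k_5) = 0x6213B
s_3 = InvRound(s_2, k_4) = 0x48D9B
s_4 = InvRound(s_3, k_3) = 0x87216
s_5 = InvRound(s_4, k_2) = 0x321E2
s_6 = InvRound(s_5, k_1) = 0xA3C88
s_7 = InvRound(s_6, k_0) = 0xF5440

0xF5440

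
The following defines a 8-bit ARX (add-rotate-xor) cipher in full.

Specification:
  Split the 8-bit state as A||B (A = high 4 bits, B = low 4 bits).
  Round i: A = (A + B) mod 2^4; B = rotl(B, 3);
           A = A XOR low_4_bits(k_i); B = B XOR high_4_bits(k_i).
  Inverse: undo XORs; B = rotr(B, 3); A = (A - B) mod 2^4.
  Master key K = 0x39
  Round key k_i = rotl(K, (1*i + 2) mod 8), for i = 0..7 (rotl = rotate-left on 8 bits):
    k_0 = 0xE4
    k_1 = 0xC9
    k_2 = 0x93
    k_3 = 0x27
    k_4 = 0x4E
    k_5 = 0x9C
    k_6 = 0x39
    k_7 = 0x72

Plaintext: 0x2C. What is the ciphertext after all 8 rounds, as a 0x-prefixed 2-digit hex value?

s_0 = plaintext = 0x2C
s_1 = Round(s_0, k_0) = 0xA8
s_2 = Round(s_1, k_1) = 0xB8
s_3 = Round(s_2, k_2) = 0x0D
s_4 = Round(s_3, k_3) = 0xAC
s_5 = Round(s_4, k_4) = 0x82
s_6 = Round(s_5, k_5) = 0x68
s_7 = Round(s_6, k_6) = 0x77
s_8 = Round(s_7, k_7) = 0xCC

0xCC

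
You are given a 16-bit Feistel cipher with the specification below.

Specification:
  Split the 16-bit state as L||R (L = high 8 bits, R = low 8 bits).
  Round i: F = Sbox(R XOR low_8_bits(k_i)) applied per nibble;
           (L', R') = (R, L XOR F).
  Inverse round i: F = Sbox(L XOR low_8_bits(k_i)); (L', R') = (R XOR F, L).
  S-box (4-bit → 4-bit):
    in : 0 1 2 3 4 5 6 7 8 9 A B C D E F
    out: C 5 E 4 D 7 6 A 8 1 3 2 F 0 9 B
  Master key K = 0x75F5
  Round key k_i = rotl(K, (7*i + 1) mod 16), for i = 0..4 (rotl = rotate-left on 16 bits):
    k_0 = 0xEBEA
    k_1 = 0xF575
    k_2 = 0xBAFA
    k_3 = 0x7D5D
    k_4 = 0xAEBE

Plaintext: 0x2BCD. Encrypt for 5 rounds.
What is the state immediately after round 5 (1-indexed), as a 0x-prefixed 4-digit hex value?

0x1BA5

s_0 = plaintext = 0x2BCD
s_1 = Round(s_0, k_0) = 0xCDC1
s_2 = Round(s_1, k_1) = 0xC1E0
s_3 = Round(s_2, k_2) = 0xE092
s_4 = Round(s_3, k_3) = 0x921B
s_5 = Round(s_4, k_4) = 0x1BA5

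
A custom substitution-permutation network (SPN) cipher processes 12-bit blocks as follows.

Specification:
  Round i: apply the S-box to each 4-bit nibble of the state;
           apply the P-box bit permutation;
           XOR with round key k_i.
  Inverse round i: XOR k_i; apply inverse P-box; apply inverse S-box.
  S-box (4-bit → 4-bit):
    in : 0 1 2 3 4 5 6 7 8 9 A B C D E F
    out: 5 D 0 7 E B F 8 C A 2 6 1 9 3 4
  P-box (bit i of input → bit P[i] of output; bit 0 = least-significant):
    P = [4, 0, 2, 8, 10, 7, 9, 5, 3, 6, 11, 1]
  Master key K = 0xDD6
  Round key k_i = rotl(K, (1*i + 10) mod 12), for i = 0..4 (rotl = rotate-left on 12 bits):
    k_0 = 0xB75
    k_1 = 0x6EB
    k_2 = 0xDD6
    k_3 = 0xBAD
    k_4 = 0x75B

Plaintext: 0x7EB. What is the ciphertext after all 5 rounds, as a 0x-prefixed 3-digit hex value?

s_0 = plaintext = 0x7EB
s_1 = Round(s_0, k_0) = 0xFF2
s_2 = Round(s_1, k_1) = 0xCEB
s_3 = Round(s_2, k_2) = 0x95B
s_4 = Round(s_3, k_3) = 0xF4A
s_5 = Round(s_4, k_4) = 0xDFA

0xDFA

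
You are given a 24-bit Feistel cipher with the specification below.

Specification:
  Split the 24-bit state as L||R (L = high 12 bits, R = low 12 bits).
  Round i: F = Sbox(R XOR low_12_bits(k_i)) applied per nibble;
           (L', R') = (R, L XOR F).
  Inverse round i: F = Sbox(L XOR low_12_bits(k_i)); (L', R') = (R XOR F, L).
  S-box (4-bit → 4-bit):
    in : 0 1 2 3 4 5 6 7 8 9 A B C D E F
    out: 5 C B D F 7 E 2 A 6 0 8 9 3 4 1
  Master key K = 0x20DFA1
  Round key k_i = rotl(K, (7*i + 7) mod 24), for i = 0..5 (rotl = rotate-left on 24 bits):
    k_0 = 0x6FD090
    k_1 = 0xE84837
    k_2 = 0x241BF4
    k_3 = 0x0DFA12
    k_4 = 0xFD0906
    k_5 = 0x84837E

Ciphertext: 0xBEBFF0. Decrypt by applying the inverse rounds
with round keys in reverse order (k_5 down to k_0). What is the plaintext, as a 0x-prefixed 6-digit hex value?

0x7648B1

s_0 = ciphertext = 0xBEBFF0
s_1 = InvRound(s_0, k_5) = 0x597BEB
s_2 = InvRound(s_1, k_4) = 0x287597
s_3 = InvRound(s_2, k_3) = 0xFF0287
s_4 = InvRound(s_3, k_2) = 0xDD8FF0
s_5 = InvRound(s_4, k_1) = 0x8B1DD8
s_6 = InvRound(s_5, k_0) = 0x7648B1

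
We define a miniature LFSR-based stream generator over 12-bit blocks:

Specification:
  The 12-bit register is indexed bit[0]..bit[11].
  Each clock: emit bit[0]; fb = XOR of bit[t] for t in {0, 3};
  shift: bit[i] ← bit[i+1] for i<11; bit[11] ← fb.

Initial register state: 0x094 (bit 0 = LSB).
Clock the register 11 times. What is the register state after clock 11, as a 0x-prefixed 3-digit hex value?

0x90C

reg_0 = 0x094
clock 1: out=0, reg = 0x04A
clock 2: out=0, reg = 0x825
clock 3: out=1, reg = 0xC12
clock 4: out=0, reg = 0x609
clock 5: out=1, reg = 0x304
clock 6: out=0, reg = 0x182
clock 7: out=0, reg = 0x0C1
clock 8: out=1, reg = 0x860
clock 9: out=0, reg = 0x430
clock 10: out=0, reg = 0x218
clock 11: out=0, reg = 0x90C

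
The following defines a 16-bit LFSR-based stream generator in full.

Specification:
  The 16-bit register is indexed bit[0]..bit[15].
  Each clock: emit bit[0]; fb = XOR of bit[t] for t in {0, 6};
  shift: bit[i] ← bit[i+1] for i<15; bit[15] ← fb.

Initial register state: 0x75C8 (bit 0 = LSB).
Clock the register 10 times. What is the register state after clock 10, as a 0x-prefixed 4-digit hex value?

reg_0 = 0x75C8
clock 1: out=0, reg = 0xBAE4
clock 2: out=0, reg = 0xDD72
clock 3: out=0, reg = 0xEEB9
clock 4: out=1, reg = 0xF75C
clock 5: out=0, reg = 0xFBAE
clock 6: out=0, reg = 0x7DD7
clock 7: out=1, reg = 0x3EEB
clock 8: out=1, reg = 0x1F75
clock 9: out=1, reg = 0x0FBA
clock 10: out=0, reg = 0x07DD

0x07DD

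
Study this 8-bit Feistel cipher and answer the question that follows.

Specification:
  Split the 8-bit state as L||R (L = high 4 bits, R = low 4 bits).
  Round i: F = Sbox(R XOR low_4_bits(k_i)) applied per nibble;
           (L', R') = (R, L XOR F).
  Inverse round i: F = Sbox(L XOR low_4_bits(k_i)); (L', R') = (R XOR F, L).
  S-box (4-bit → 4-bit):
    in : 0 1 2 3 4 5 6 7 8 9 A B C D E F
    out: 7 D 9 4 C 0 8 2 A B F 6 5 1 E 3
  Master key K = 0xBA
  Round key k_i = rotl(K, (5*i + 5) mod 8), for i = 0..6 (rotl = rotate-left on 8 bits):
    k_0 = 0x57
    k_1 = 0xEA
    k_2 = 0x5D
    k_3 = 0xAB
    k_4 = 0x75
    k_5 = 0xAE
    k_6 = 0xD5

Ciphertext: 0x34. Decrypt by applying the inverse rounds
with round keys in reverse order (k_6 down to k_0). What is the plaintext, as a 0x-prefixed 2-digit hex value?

0x92

s_0 = ciphertext = 0x34
s_1 = InvRound(s_0, k_6) = 0xC3
s_2 = InvRound(s_1, k_5) = 0xAC
s_3 = InvRound(s_2, k_4) = 0xFA
s_4 = InvRound(s_3, k_3) = 0x6F
s_5 = InvRound(s_4, k_2) = 0x96
s_6 = InvRound(s_5, k_1) = 0x29
s_7 = InvRound(s_6, k_0) = 0x92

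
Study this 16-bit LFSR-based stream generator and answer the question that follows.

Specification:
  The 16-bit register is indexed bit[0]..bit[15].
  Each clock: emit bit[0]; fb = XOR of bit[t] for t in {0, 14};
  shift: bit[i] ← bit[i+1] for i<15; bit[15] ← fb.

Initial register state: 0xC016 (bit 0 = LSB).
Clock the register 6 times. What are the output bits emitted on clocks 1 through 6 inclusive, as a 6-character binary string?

011010

reg_0 = 0xC016
clock 1: out=0, reg = 0xE00B
clock 2: out=1, reg = 0x7005
clock 3: out=1, reg = 0x3802
clock 4: out=0, reg = 0x1C01
clock 5: out=1, reg = 0x8E00
clock 6: out=0, reg = 0x4700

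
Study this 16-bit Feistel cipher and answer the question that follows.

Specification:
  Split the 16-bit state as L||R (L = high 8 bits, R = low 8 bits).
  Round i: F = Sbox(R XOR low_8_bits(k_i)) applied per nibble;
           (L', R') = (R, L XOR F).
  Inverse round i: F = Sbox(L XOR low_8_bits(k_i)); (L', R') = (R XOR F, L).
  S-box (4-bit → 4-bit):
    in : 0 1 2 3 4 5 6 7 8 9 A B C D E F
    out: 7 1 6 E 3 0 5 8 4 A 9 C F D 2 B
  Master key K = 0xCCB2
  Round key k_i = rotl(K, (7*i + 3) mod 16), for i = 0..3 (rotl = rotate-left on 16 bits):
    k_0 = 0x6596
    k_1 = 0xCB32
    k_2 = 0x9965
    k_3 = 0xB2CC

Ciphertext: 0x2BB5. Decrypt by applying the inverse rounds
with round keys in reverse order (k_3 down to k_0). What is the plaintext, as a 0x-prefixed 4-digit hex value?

s_0 = ciphertext = 0x2BB5
s_1 = InvRound(s_0, k_3) = 0x9D2B
s_2 = InvRound(s_1, k_2) = 0x9F9D
s_3 = InvRound(s_2, k_1) = 0x009F
s_4 = InvRound(s_3, k_0) = 0x3A00

0x3A00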